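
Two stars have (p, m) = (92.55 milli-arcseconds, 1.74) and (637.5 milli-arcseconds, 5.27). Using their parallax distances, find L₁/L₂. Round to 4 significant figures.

L₁/L₂ = 1225

d₁ = 1/p₁ = 1/0.09255″ = 10.805 pc; d₂ = 1/p₂ = 1/0.6375″ = 1.5686 pc.
M₁ = m₁ − 5 log₁₀ d₁ + 5 = 1.74 − 5.1681 + 5 = 1.5719.
M₂ = 5.27 − 0.9776 + 5 = 9.2924.
L₁/L₂ = 10^(0.4(M₂ − M₁)) = 10^(0.4 × 7.7205) = 10^3.08820 = 1225.2.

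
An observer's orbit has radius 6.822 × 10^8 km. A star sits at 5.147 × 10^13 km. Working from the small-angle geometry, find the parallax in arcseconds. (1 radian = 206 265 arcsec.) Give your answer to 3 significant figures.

2.73 arcsec

θ ≈ B/d = (6.822 × 10^8) / (5.147 × 10^13) = 1.3254 × 10^-5 rad.
In arcseconds: 1.3254 × 10^-5 × 206265 = 2.7338″.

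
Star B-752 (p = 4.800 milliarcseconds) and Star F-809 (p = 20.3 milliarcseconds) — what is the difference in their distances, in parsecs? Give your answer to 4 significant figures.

159.1 pc

d_A = 1/0.004800″ = 208.33 pc; d_B = 1/0.02030″ = 49.261 pc.
|d_B − d_A| = |49.261 − 208.33| = 159.07 pc.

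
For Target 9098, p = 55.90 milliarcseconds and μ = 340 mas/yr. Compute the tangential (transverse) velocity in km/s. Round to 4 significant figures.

d = 1/p = 1/0.05590″ = 17.889 pc.
μ = 340 mas/yr = 0.340 ″/yr.
v_t = 4.74 × μ × d = 4.74 × 0.340 × 17.889 = 28.83 km/s.

28.83 km/s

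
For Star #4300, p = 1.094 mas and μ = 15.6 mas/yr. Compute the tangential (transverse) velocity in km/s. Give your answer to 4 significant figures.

d = 1/p = 1/0.001094″ = 914.08 pc.
μ = 15.6 mas/yr = 0.0156 ″/yr.
v_t = 4.74 × μ × d = 4.74 × 0.0156 × 914.08 = 67.591 km/s.

67.59 km/s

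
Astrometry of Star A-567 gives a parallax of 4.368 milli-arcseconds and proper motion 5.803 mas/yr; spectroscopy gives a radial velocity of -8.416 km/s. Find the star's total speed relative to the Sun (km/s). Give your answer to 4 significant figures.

10.51 km/s

d = 1/p = 1/0.004368″ = 228.94 pc.
μ = 5.803 mas/yr = 0.005803 ″/yr.
v_t = 4.740 μ d = 4.740 × 0.005803 × 228.94 = 6.2973 km/s.
v = √(v_r² + v_t²) = √((-8.416)² + 6.2973²) = √110.485 = 10.511 km/s.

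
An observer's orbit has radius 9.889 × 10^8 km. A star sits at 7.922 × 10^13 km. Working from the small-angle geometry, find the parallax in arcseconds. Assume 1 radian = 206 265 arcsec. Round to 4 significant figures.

θ ≈ B/d = (9.889 × 10^8) / (7.922 × 10^13) = 1.2483 × 10^-5 rad.
In arcseconds: 1.2483 × 10^-5 × 206265 = 2.5748″.

2.575 arcsec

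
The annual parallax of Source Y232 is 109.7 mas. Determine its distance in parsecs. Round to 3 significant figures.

9.12 pc

p = 109.7 mas = 0.1097 arcsec.
d = 1/p = 1/0.1097 = 9.1158 pc.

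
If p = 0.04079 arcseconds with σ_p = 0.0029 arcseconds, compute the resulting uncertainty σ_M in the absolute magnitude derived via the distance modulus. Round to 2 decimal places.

σ_M = 0.15 mag

M = m − 5 log₁₀ d + 5 = m + 5 log₁₀ p + 5, so ∂M/∂p = 5/(p ln 10).
σ_M = (5/ln 10) · (σ_p/p) = 2.1715 × 0.0029/0.04079 = 2.1715 × 0.071096 = 0.15438.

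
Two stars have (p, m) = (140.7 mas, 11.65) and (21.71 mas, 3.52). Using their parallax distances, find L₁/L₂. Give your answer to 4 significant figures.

L₁/L₂ = 1.333 × 10^-5

d₁ = 1/p₁ = 1/0.1407″ = 7.1073 pc; d₂ = 1/p₂ = 1/0.02171″ = 46.062 pc.
M₁ = m₁ − 5 log₁₀ d₁ + 5 = 11.65 − 4.2585 + 5 = 12.3915.
M₂ = 3.52 − 8.3167 + 5 = 0.2033.
L₁/L₂ = 10^(0.4(M₂ − M₁)) = 10^(0.4 × (-12.1882)) = 10^(-4.87528) = 0.000013327.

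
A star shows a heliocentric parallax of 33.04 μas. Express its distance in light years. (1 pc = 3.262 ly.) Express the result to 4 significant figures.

98730 light years

p = 33.04 μas = 0.00003304 arcsec.
d = 1/p = 1/0.00003304 = 30266 pc.
In light-years: 30266 × 3.262 = 98728 ly.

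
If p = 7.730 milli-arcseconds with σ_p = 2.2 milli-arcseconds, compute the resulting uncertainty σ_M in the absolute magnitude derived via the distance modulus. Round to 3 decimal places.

M = m − 5 log₁₀ d + 5 = m + 5 log₁₀ p + 5, so ∂M/∂p = 5/(p ln 10).
σ_M = (5/ln 10) · (σ_p/p) = 2.1715 × 2.2/7.730 = 2.1715 × 0.28461 = 0.61803.

σ_M = 0.618 mag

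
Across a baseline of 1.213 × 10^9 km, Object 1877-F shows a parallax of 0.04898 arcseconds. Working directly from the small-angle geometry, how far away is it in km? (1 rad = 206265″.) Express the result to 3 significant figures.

5.11 × 10^15 km

θ = 0.04898″ = 0.04898/206265 = 2.3746 × 10^-7 rad.
d = B/θ = (1.213 × 10^9) / (2.3746 × 10^-7) = 5.1082 × 10^15 km.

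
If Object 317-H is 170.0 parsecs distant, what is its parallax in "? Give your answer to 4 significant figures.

p = 1/d = 1/170 = 0.0058824 arcsec.

0.005882 "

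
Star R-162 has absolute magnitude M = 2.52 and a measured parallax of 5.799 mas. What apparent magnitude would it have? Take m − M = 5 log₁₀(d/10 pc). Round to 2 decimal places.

m = 8.70

d = 1/p = 1/0.005799″ = 172.44 pc.
m − M = 5 log₁₀ d − 5 = 5 log₁₀(172.44) − 5 = 11.1832 − 5 = 6.1832.
m = M + (m − M) = 2.52 + 6.1832 = 8.70.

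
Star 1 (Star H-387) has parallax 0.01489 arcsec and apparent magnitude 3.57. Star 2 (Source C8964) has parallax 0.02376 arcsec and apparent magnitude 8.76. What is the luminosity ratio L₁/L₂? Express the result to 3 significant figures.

L₁/L₂ = 303

d₁ = 1/p₁ = 1/0.01489″ = 67.159 pc; d₂ = 1/p₂ = 1/0.02376″ = 42.088 pc.
M₁ = m₁ − 5 log₁₀ d₁ + 5 = 3.57 − 9.1355 + 5 = -0.5655.
M₂ = 8.76 − 8.1208 + 5 = 5.6392.
L₁/L₂ = 10^(0.4(M₂ − M₁)) = 10^(0.4 × 6.2047) = 10^2.48188 = 303.31.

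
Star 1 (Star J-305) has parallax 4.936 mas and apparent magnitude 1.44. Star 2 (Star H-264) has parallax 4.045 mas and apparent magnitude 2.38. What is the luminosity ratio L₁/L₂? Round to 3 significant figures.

d₁ = 1/p₁ = 1/0.004936″ = 202.59 pc; d₂ = 1/p₂ = 1/0.004045″ = 247.22 pc.
M₁ = m₁ − 5 log₁₀ d₁ + 5 = 1.44 − 11.5331 + 5 = -5.0931.
M₂ = 2.38 − 11.9654 + 5 = -4.5854.
L₁/L₂ = 10^(0.4(M₂ − M₁)) = 10^(0.4 × 0.5077) = 10^0.20308 = 1.5962.

L₁/L₂ = 1.60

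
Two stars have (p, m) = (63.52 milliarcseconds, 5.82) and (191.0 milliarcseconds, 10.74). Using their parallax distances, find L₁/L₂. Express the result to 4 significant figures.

L₁/L₂ = 839.9

d₁ = 1/p₁ = 1/0.06352″ = 15.743 pc; d₂ = 1/p₂ = 1/0.1910″ = 5.2356 pc.
M₁ = m₁ − 5 log₁₀ d₁ + 5 = 5.82 − 5.9854 + 5 = 4.8346.
M₂ = 10.74 − 3.5948 + 5 = 12.1452.
L₁/L₂ = 10^(0.4(M₂ − M₁)) = 10^(0.4 × 7.3106) = 10^2.92424 = 839.92.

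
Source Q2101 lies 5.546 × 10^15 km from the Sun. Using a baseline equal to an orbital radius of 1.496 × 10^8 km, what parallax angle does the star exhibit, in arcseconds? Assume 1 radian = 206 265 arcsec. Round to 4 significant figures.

θ ≈ B/d = (1.496 × 10^8) / (5.546 × 10^15) = 2.6974 × 10^-8 rad.
In arcseconds: 2.6974 × 10^-8 × 206265 = 0.0055638″.

0.005564 arcsec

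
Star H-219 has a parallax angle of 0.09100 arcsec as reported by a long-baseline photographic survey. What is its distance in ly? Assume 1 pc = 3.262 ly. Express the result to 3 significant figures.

d = 1/p = 1/0.09100 = 10.989 pc.
In light-years: 10.989 × 3.262 = 35.846 ly.

35.8 ly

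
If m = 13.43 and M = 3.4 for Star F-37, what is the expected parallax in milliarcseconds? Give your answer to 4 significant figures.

0.9863 mas

m − M = 13.43 − 3.4 = 10.03.
d = 10^((m−M)/5 + 1) = 10^3.006 = 1013.9 pc.
p = 1/d = 1/1013.9 = 0.00098629 arcsec = 0.98629 mas.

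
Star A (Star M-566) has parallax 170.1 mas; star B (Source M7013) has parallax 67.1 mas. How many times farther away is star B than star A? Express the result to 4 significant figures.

Since d = 1/p, d_B/d_A = p_A/p_B.
= 170.1 / 67.1 = 2.535.

2.535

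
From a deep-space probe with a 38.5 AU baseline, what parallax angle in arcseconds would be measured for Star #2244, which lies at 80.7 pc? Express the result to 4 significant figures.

p (arcsec) = B (AU) / d (pc).
p = 38.5 / 80.7 = 0.47708 arcsec.

0.4771 arcsec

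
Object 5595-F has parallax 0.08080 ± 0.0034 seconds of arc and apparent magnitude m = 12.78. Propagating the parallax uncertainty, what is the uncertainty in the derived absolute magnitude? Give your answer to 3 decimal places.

σ_M = 0.091 mag

M = m − 5 log₁₀ d + 5 = m + 5 log₁₀ p + 5, so ∂M/∂p = 5/(p ln 10).
σ_M = (5/ln 10) · (σ_p/p) = 2.1715 × 0.0034/0.08080 = 2.1715 × 0.042079 = 0.091375.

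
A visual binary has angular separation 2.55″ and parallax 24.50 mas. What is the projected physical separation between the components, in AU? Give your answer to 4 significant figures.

104.1 AU

d = 1/p = 1/0.02450″ = 40.816 pc.
At distance d (pc), an angle of θ arcsec spans θ·d AU: s = 2.55 × 40.816 = 104.08 AU.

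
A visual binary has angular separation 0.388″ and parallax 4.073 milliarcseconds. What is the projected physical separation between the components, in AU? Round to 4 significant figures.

d = 1/p = 1/0.004073″ = 245.52 pc.
At distance d (pc), an angle of θ arcsec spans θ·d AU: s = 0.388 × 245.52 = 95.262 AU.

95.26 AU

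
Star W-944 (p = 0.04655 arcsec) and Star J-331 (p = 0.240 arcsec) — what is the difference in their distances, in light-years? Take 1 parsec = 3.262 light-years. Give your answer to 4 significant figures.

d_A = 1/0.04655″ = 21.482 pc; d_B = 1/0.2400″ = 4.1667 pc.
|d_B − d_A| = |4.1667 − 21.482| = 17.315 pc = 17.315 × 3.262 ly = 56.482 ly.

56.48 ly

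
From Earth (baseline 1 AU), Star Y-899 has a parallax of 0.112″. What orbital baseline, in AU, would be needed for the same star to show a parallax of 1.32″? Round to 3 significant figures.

11.8 AU

Parallax scales linearly with baseline: p ∝ B, so B = p_target / p_Earth × 1 AU.
B = 1.32 / 0.112 = 11.786 AU.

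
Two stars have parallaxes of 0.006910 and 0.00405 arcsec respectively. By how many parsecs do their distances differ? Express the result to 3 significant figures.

d_A = 1/0.006910″ = 144.72 pc; d_B = 1/0.004050″ = 246.91 pc.
|d_B − d_A| = |246.91 − 144.72| = 102.19 pc.

102 pc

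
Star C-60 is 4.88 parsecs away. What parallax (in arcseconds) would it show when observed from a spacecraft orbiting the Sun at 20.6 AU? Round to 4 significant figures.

4.221 arcsec

p (arcsec) = B (AU) / d (pc).
p = 20.6 / 4.88 = 4.2213 arcsec.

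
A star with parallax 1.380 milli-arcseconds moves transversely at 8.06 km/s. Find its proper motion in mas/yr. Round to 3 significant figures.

2.35 mas/yr

d = 1/p = 1/0.001380″ = 724.64 pc.
μ = v_t / (4.74 d) = 8.06 / (4.74 × 724.64) = 8.06 / 3434.8 = 0.0023466 ″/yr = 2.3466 mas/yr.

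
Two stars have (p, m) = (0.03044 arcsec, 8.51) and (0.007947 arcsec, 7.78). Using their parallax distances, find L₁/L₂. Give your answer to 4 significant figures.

d₁ = 1/p₁ = 1/0.03044″ = 32.852 pc; d₂ = 1/p₂ = 1/0.007947″ = 125.83 pc.
M₁ = m₁ − 5 log₁₀ d₁ + 5 = 8.51 − 7.5828 + 5 = 5.9272.
M₂ = 7.78 − 10.4989 + 5 = 2.2811.
L₁/L₂ = 10^(0.4(M₂ − M₁)) = 10^(0.4 × (-3.6461)) = 10^(-1.45844) = 0.034798.

L₁/L₂ = 0.03480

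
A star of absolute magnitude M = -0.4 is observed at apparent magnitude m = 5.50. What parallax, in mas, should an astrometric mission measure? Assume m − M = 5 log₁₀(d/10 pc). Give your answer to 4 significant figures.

6.607 mas

m − M = 5.50 − (-0.4) = 5.90.
d = 10^((m−M)/5 + 1) = 10^2.180 = 151.36 pc.
p = 1/d = 1/151.36 = 0.0066068 arcsec = 6.6068 mas.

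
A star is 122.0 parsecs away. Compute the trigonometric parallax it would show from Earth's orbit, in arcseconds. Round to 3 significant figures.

p = 1/d = 1/122 = 0.0081967 arcsec.

0.00820 arcsec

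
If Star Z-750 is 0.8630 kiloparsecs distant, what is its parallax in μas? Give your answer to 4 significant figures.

1159 μas

d = 0.8630 kpc = 863 pc.
p = 1/d = 1/863 = 0.0011587 arcsec.
= 0.0011587 × 10⁶ = 1158.7 μas.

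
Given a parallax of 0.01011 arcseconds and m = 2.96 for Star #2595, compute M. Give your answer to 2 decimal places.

d = 1/p = 1/0.01011″ = 98.912 pc.
m − M = 5 log₁₀(98.912) − 5 = 9.9762 − 5 = 4.9762.
M = m − (m − M) = 2.96 − 4.9762 = -2.02.

M = -2.02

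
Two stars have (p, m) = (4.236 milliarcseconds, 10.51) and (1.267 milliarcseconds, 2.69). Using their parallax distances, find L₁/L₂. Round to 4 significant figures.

L₁/L₂ = 6.663 × 10^-5

d₁ = 1/p₁ = 1/0.004236″ = 236.07 pc; d₂ = 1/p₂ = 1/0.001267″ = 789.27 pc.
M₁ = m₁ − 5 log₁₀ d₁ + 5 = 10.51 − 11.8652 + 5 = 3.6448.
M₂ = 2.69 − 14.4861 + 5 = -6.7961.
L₁/L₂ = 10^(0.4(M₂ − M₁)) = 10^(0.4 × (-10.4409)) = 10^(-4.17636) = 0.000066625.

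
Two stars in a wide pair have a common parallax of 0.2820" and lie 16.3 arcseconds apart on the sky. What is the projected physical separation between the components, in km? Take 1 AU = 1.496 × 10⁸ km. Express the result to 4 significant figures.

8.647 × 10^9 km

d = 1/p = 1/0.2820″ = 3.5461 pc.
At distance d (pc), an angle of θ arcsec spans θ·d AU: s = 16.3 × 3.5461 = 57.801 AU.
= 57.801 × 1.496 × 10⁸ km = 8.6470 × 10^9 km.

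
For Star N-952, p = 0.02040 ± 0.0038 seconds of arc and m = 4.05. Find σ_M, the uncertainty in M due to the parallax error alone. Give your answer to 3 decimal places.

σ_M = 0.404 mag

M = m − 5 log₁₀ d + 5 = m + 5 log₁₀ p + 5, so ∂M/∂p = 5/(p ln 10).
σ_M = (5/ln 10) · (σ_p/p) = 2.1715 × 0.0038/0.02040 = 2.1715 × 0.18627 = 0.40449.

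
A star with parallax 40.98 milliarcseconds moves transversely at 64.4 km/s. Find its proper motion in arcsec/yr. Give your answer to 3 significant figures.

d = 1/p = 1/0.04098″ = 24.402 pc.
μ = v_t / (4.74 d) = 64.4 / (4.74 × 24.402) = 64.4 / 115.67 = 0.55676 ″/yr.

0.557 arcsec/yr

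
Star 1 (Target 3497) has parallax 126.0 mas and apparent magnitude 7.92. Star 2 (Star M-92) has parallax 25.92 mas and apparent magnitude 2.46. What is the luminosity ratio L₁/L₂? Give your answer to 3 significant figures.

d₁ = 1/p₁ = 1/0.1260″ = 7.9365 pc; d₂ = 1/p₂ = 1/0.02592″ = 38.58 pc.
M₁ = m₁ − 5 log₁₀ d₁ + 5 = 7.92 − 4.4981 + 5 = 8.4219.
M₂ = 2.46 − 7.9318 + 5 = -0.4718.
L₁/L₂ = 10^(0.4(M₂ − M₁)) = 10^(0.4 × (-8.8937)) = 10^(-3.55748) = 0.00027703.

L₁/L₂ = 0.000277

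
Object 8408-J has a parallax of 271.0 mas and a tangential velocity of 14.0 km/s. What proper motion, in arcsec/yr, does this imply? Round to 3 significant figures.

0.800 arcsec/yr

d = 1/p = 1/0.2710″ = 3.69 pc.
μ = v_t / (4.74 d) = 14.0 / (4.74 × 3.69) = 14.0 / 17.491 = 0.80041 ″/yr.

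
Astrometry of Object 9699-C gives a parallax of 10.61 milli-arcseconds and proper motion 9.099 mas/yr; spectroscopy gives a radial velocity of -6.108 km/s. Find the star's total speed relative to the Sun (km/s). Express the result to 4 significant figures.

7.337 km/s

d = 1/p = 1/0.01061″ = 94.251 pc.
μ = 9.099 mas/yr = 0.009099 ″/yr.
v_t = 4.740 μ d = 4.740 × 0.009099 × 94.251 = 4.065 km/s.
v = √(v_r² + v_t²) = √((-6.108)² + 4.065²) = √53.8319 = 7.337 km/s.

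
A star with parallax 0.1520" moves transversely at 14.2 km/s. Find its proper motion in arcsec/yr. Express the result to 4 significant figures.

0.4554 arcsec/yr

d = 1/p = 1/0.1520″ = 6.5789 pc.
μ = v_t / (4.74 d) = 14.2 / (4.74 × 6.5789) = 14.2 / 31.184 = 0.45536 ″/yr.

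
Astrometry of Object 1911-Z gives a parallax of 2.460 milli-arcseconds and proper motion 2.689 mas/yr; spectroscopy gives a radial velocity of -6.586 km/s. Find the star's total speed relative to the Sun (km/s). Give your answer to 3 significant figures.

d = 1/p = 1/0.002460″ = 406.5 pc.
μ = 2.689 mas/yr = 0.002689 ″/yr.
v_t = 4.740 μ d = 4.740 × 0.002689 × 406.5 = 5.1812 km/s.
v = √(v_r² + v_t²) = √((-6.586)² + 5.1812²) = √70.2202 = 8.3797 km/s.

8.38 km/s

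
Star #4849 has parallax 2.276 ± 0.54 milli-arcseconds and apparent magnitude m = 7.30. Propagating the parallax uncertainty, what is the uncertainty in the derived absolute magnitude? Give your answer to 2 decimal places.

M = m − 5 log₁₀ d + 5 = m + 5 log₁₀ p + 5, so ∂M/∂p = 5/(p ln 10).
σ_M = (5/ln 10) · (σ_p/p) = 2.1715 × 0.54/2.276 = 2.1715 × 0.23726 = 0.51521.

σ_M = 0.52 mag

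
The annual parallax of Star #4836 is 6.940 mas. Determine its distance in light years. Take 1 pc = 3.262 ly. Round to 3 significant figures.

p = 6.940 mas = 0.006940 arcsec.
d = 1/p = 1/0.006940 = 144.09 pc.
In light-years: 144.09 × 3.262 = 470.02 ly.

470 light years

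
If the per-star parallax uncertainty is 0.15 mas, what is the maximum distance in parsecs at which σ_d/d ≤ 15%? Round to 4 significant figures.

1000 pc

σ_d/d = σ_p/p, so the condition is σ_p/p ≤ 0.15, i.e. p ≥ σ_p/0.15.
p_min = 0.15/0.15 = 1 mas = 0.001 arcsec.
d_max = 1/p_min = 1/0.001 = 1000 pc.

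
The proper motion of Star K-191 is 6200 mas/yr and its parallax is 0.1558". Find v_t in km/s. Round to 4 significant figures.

188.6 km/s

d = 1/p = 1/0.1558″ = 6.4185 pc.
μ = 6200 mas/yr = 6.20 ″/yr.
v_t = 4.74 × μ × d = 4.74 × 6.20 × 6.4185 = 188.63 km/s.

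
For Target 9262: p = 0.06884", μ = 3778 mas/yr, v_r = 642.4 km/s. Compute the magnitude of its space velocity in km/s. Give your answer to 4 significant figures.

693.1 km/s

d = 1/p = 1/0.06884″ = 14.526 pc.
μ = 3778 mas/yr = 3.778 ″/yr.
v_t = 4.740 μ d = 4.740 × 3.778 × 14.526 = 260.13 km/s.
v = √(v_r² + v_t²) = √(642.4² + 260.13²) = √480345 = 693.07 km/s.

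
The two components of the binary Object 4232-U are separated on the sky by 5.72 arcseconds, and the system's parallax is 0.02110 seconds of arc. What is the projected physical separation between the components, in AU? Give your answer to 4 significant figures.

d = 1/p = 1/0.02110″ = 47.393 pc.
At distance d (pc), an angle of θ arcsec spans θ·d AU: s = 5.72 × 47.393 = 271.09 AU.

271.1 AU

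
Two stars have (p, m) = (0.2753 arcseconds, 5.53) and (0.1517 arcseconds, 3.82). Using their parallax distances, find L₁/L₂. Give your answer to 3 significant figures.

L₁/L₂ = 0.0629

d₁ = 1/p₁ = 1/0.2753″ = 3.6324 pc; d₂ = 1/p₂ = 1/0.1517″ = 6.592 pc.
M₁ = m₁ − 5 log₁₀ d₁ + 5 = 5.53 − 2.8010 + 5 = 7.7290.
M₂ = 3.82 − 4.0951 + 5 = 4.7249.
L₁/L₂ = 10^(0.4(M₂ − M₁)) = 10^(0.4 × (-3.0041)) = 10^(-1.20164) = 0.062858.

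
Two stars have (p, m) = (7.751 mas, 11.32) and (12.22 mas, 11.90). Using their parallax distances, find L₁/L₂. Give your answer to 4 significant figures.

L₁/L₂ = 4.241

d₁ = 1/p₁ = 1/0.007751″ = 129.02 pc; d₂ = 1/p₂ = 1/0.01222″ = 81.833 pc.
M₁ = m₁ − 5 log₁₀ d₁ + 5 = 11.32 − 10.5533 + 5 = 5.7667.
M₂ = 11.90 − 9.5646 + 5 = 7.3354.
L₁/L₂ = 10^(0.4(M₂ − M₁)) = 10^(0.4 × 1.5687) = 10^0.62748 = 4.2411.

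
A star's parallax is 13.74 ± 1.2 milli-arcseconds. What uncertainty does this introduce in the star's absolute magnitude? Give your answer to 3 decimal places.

σ_M = 0.190 mag

M = m − 5 log₁₀ d + 5 = m + 5 log₁₀ p + 5, so ∂M/∂p = 5/(p ln 10).
σ_M = (5/ln 10) · (σ_p/p) = 2.1715 × 1.2/13.74 = 2.1715 × 0.087336 = 0.18965.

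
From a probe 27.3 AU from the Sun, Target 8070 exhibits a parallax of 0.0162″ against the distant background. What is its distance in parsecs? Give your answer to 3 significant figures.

With baseline B (in AU) and parallax p (in arcsec), d = B/p parsecs.
d = 27.3 / 0.0162 = 1685.2 pc.

1690 pc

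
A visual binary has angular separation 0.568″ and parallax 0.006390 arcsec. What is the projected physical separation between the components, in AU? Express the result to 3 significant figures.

d = 1/p = 1/0.006390″ = 156.49 pc.
At distance d (pc), an angle of θ arcsec spans θ·d AU: s = 0.568 × 156.49 = 88.886 AU.

88.9 AU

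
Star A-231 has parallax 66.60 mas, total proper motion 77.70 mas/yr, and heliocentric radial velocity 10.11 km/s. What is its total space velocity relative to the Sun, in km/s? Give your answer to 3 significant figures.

11.5 km/s

d = 1/p = 1/0.06660″ = 15.015 pc.
μ = 77.70 mas/yr = 0.07770 ″/yr.
v_t = 4.740 μ d = 4.740 × 0.07770 × 15.015 = 5.53 km/s.
v = √(v_r² + v_t²) = √(10.11² + 5.53²) = √132.793 = 11.524 km/s.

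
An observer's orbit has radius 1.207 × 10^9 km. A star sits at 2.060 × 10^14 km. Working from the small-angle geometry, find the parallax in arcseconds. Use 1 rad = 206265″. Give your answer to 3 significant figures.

1.21 arcsec

θ ≈ B/d = (1.207 × 10^9) / (2.060 × 10^14) = 5.8592 × 10^-6 rad.
In arcseconds: 5.8592 × 10^-6 × 206265 = 1.2085″.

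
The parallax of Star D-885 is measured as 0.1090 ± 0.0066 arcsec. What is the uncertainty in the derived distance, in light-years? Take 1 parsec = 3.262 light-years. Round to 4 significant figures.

1.812 ly

d = 1/p, so σ_d = σ_p / p².
σ_d = 0.00660 / (0.1090)² = 0.00660 / 0.011881 = 0.55551 pc = 0.55551 × 3.262 ly = 1.8121 ly.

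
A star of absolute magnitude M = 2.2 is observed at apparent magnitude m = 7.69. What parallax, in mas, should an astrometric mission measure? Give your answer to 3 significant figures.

m − M = 7.69 − 2.2 = 5.49.
d = 10^((m−M)/5 + 1) = 10^2.098 = 125.31 pc.
p = 1/d = 1/125.31 = 0.0079802 arcsec = 7.9802 mas.

7.98 mas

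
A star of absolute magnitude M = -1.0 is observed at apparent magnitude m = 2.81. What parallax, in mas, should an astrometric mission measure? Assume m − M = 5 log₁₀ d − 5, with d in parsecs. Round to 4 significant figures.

m − M = 2.81 − (-1.0) = 3.81.
d = 10^((m−M)/5 + 1) = 10^1.762 = 57.81 pc.
p = 1/d = 1/57.81 = 0.017298 arcsec = 17.298 mas.

17.30 mas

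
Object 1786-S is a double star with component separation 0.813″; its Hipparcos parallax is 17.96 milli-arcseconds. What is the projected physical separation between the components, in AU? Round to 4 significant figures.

45.27 AU

d = 1/p = 1/0.01796″ = 55.679 pc.
At distance d (pc), an angle of θ arcsec spans θ·d AU: s = 0.813 × 55.679 = 45.267 AU.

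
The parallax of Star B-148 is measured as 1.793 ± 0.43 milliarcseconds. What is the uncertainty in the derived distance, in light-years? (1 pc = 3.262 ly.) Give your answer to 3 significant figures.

d = 1/p, so σ_d = σ_p / p².
σ_d = 0.000430 / (0.001793)² = 0.000430 / 0.0000032148 = 133.76 pc = 133.76 × 3.262 ly = 436.33 ly.

436 ly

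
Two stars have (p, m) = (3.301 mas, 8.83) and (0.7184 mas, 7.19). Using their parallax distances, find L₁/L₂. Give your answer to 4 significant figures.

L₁/L₂ = 0.01046

d₁ = 1/p₁ = 1/0.003301″ = 302.94 pc; d₂ = 1/p₂ = 1/0.0007184″ = 1392 pc.
M₁ = m₁ − 5 log₁₀ d₁ + 5 = 8.83 − 12.4068 + 5 = 1.4232.
M₂ = 7.19 − 15.7182 + 5 = -3.5282.
L₁/L₂ = 10^(0.4(M₂ − M₁)) = 10^(0.4 × (-4.9514)) = 10^(-1.98056) = 0.010458.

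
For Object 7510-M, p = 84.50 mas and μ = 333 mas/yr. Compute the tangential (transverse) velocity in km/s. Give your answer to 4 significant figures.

18.68 km/s

d = 1/p = 1/0.08450″ = 11.834 pc.
μ = 333 mas/yr = 0.333 ″/yr.
v_t = 4.74 × μ × d = 4.74 × 0.333 × 11.834 = 18.679 km/s.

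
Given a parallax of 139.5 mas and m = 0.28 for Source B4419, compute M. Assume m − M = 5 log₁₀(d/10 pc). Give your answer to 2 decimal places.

M = 1.00

d = 1/p = 1/0.1395″ = 7.1685 pc.
m − M = 5 log₁₀(7.1685) − 5 = 4.2771 − 5 = -0.7229.
M = m − (m − M) = 0.28 − (-0.7229) = 1.00.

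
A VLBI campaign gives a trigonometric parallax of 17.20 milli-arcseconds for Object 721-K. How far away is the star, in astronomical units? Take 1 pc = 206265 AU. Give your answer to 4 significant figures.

p = 17.20 milli-arcseconds = 0.01720 arcsec.
d = 1/p = 1/0.01720 = 58.14 pc.
In AU: 58.14 × 206265 = 1.1992 × 10^7 AU.

1.199 × 10^7 AU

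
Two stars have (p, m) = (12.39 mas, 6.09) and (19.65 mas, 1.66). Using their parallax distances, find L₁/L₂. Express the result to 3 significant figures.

L₁/L₂ = 0.0425

d₁ = 1/p₁ = 1/0.01239″ = 80.71 pc; d₂ = 1/p₂ = 1/0.01965″ = 50.891 pc.
M₁ = m₁ − 5 log₁₀ d₁ + 5 = 6.09 − 9.5346 + 5 = 1.5554.
M₂ = 1.66 − 8.5332 + 5 = -1.8732.
L₁/L₂ = 10^(0.4(M₂ − M₁)) = 10^(0.4 × (-3.4286)) = 10^(-1.37144) = 0.042517.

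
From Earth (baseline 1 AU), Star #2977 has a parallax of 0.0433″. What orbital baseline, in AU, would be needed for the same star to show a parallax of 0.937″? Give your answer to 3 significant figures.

21.6 AU

Parallax scales linearly with baseline: p ∝ B, so B = p_target / p_Earth × 1 AU.
B = 0.937 / 0.0433 = 21.64 AU.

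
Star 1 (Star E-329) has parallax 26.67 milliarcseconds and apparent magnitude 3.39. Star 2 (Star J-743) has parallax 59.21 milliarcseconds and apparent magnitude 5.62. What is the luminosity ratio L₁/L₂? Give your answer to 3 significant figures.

d₁ = 1/p₁ = 1/0.02667″ = 37.495 pc; d₂ = 1/p₂ = 1/0.05921″ = 16.889 pc.
M₁ = m₁ − 5 log₁₀ d₁ + 5 = 3.39 − 7.8699 + 5 = 0.5201.
M₂ = 5.62 − 6.1380 + 5 = 4.4820.
L₁/L₂ = 10^(0.4(M₂ − M₁)) = 10^(0.4 × 3.9619) = 10^1.58476 = 38.438.

L₁/L₂ = 38.4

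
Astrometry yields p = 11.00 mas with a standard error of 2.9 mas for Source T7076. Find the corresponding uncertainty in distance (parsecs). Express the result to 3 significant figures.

24.0 pc

d = 1/p, so σ_d = σ_p / p².
σ_d = 0.00290 / (0.01100)² = 0.00290 / 0.000121 = 23.967 pc.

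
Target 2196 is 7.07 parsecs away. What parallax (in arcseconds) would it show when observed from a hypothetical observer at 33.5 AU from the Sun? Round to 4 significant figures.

p (arcsec) = B (AU) / d (pc).
p = 33.5 / 7.07 = 4.7383 arcsec.

4.738 arcsec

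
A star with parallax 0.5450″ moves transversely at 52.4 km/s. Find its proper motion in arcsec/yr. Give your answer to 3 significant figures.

6.02 arcsec/yr

d = 1/p = 1/0.5450″ = 1.8349 pc.
μ = v_t / (4.74 d) = 52.4 / (4.74 × 1.8349) = 52.4 / 8.6974 = 6.0248 ″/yr.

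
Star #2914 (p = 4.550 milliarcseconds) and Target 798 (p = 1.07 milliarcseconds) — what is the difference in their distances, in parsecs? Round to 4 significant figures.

d_A = 1/0.004550″ = 219.78 pc; d_B = 1/0.001070″ = 934.58 pc.
|d_B − d_A| = |934.58 − 219.78| = 714.8 pc.

714.8 pc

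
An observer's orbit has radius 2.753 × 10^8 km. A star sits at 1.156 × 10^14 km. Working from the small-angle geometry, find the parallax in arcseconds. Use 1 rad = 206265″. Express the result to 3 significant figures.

0.491 arcsec

θ ≈ B/d = (2.753 × 10^8) / (1.156 × 10^14) = 2.3815 × 10^-6 rad.
In arcseconds: 2.3815 × 10^-6 × 206265 = 0.49122″.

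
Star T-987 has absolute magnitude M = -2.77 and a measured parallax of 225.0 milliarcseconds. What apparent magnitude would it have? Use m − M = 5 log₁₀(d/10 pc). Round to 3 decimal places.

d = 1/p = 1/0.2250″ = 4.4444 pc.
m − M = 5 log₁₀ d − 5 = 5 log₁₀(4.4444) − 5 = 3.2391 − 5 = -1.7609.
m = M + (m − M) = -2.77 + (-1.7609) = -4.531.

m = -4.531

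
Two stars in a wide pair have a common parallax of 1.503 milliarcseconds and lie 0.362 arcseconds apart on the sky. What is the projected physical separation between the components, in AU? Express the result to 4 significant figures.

d = 1/p = 1/0.001503″ = 665.34 pc.
At distance d (pc), an angle of θ arcsec spans θ·d AU: s = 0.362 × 665.34 = 240.85 AU.

240.9 AU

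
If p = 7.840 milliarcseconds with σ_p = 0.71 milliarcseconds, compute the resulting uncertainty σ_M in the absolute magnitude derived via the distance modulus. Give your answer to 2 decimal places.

σ_M = 0.20 mag

M = m − 5 log₁₀ d + 5 = m + 5 log₁₀ p + 5, so ∂M/∂p = 5/(p ln 10).
σ_M = (5/ln 10) · (σ_p/p) = 2.1715 × 0.71/7.840 = 2.1715 × 0.090561 = 0.19665.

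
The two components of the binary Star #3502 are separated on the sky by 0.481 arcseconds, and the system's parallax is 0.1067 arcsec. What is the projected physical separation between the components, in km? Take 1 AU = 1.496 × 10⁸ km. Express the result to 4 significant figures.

6.744 × 10^8 km

d = 1/p = 1/0.1067″ = 9.3721 pc.
At distance d (pc), an angle of θ arcsec spans θ·d AU: s = 0.481 × 9.3721 = 4.508 AU.
= 4.508 × 1.496 × 10⁸ km = 6.7440 × 10^8 km.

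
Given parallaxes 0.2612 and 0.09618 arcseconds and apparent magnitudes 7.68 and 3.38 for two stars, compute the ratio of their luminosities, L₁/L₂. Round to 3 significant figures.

L₁/L₂ = 0.00258

d₁ = 1/p₁ = 1/0.2612″ = 3.8285 pc; d₂ = 1/p₂ = 1/0.09618″ = 10.397 pc.
M₁ = m₁ − 5 log₁₀ d₁ + 5 = 7.68 − 2.9151 + 5 = 9.7649.
M₂ = 3.38 − 5.0845 + 5 = 3.2955.
L₁/L₂ = 10^(0.4(M₂ − M₁)) = 10^(0.4 × (-6.4694)) = 10^(-2.58776) = 0.0025837.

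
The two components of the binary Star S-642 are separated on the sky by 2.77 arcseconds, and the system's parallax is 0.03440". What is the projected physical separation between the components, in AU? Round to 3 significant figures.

d = 1/p = 1/0.03440″ = 29.07 pc.
At distance d (pc), an angle of θ arcsec spans θ·d AU: s = 2.77 × 29.07 = 80.524 AU.

80.5 AU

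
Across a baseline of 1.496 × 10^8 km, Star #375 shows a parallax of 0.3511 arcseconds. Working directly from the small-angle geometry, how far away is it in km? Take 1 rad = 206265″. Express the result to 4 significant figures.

8.789 × 10^13 km

θ = 0.3511″ = 0.3511/206265 = 1.7022 × 10^-6 rad.
d = B/θ = (1.496 × 10^8) / (1.7022 × 10^-6) = 8.7886 × 10^13 km.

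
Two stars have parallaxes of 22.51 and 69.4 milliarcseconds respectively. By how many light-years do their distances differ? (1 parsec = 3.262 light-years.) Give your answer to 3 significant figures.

97.9 ly

d_A = 1/0.02251″ = 44.425 pc; d_B = 1/0.06940″ = 14.409 pc.
|d_B − d_A| = |14.409 − 44.425| = 30.016 pc = 30.016 × 3.262 ly = 97.912 ly.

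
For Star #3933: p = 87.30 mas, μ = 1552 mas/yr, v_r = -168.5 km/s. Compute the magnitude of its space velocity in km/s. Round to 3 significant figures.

188 km/s

d = 1/p = 1/0.08730″ = 11.455 pc.
μ = 1552 mas/yr = 1.552 ″/yr.
v_t = 4.740 μ d = 4.740 × 1.552 × 11.455 = 84.268 km/s.
v = √(v_r² + v_t²) = √((-168.5)² + 84.268²) = √35493.3 = 188.4 km/s.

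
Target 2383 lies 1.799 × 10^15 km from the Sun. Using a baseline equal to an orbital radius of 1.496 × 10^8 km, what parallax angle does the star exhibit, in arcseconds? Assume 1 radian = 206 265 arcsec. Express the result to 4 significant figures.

θ ≈ B/d = (1.496 × 10^8) / (1.799 × 10^15) = 8.3157 × 10^-8 rad.
In arcseconds: 8.3157 × 10^-8 × 206265 = 0.017152″.

0.01715 arcsec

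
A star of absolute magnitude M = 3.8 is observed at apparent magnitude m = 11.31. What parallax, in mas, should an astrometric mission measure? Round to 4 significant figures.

3.148 mas

m − M = 11.31 − 3.8 = 7.51.
d = 10^((m−M)/5 + 1) = 10^2.502 = 317.69 pc.
p = 1/d = 1/317.69 = 0.0031477 arcsec = 3.1477 mas.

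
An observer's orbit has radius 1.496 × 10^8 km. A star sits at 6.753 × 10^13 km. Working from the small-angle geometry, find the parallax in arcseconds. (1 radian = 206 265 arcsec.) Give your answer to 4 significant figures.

θ ≈ B/d = (1.496 × 10^8) / (6.753 × 10^13) = 2.2153 × 10^-6 rad.
In arcseconds: 2.2153 × 10^-6 × 206265 = 0.45694″.

0.4569 arcsec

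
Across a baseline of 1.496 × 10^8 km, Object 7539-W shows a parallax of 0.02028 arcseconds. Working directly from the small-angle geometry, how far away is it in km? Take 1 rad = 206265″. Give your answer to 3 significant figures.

θ = 0.02028″ = 0.02028/206265 = 9.8320 × 10^-8 rad.
d = B/θ = (1.496 × 10^8) / (9.8320 × 10^-8) = 1.5216 × 10^15 km.

1.52 × 10^15 km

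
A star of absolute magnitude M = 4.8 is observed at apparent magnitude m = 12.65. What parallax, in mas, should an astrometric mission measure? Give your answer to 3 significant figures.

2.69 mas

m − M = 12.65 − 4.8 = 7.85.
d = 10^((m−M)/5 + 1) = 10^2.570 = 371.54 pc.
p = 1/d = 1/371.54 = 0.0026915 arcsec = 2.6915 mas.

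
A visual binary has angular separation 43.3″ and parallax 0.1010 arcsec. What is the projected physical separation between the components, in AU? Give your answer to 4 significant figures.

428.7 AU

d = 1/p = 1/0.1010″ = 9.901 pc.
At distance d (pc), an angle of θ arcsec spans θ·d AU: s = 43.3 × 9.901 = 428.71 AU.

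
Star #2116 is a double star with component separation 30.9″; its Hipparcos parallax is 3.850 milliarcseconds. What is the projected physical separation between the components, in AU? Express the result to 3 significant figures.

d = 1/p = 1/0.003850″ = 259.74 pc.
At distance d (pc), an angle of θ arcsec spans θ·d AU: s = 30.9 × 259.74 = 8026 AU.

8030 AU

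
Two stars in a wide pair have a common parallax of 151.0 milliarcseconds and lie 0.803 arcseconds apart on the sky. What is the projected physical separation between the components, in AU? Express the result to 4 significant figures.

d = 1/p = 1/0.1510″ = 6.6225 pc.
At distance d (pc), an angle of θ arcsec spans θ·d AU: s = 0.803 × 6.6225 = 5.3179 AU.

5.318 AU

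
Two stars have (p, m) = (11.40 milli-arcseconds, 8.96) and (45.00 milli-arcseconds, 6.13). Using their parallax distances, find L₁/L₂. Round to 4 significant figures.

L₁/L₂ = 1.150

d₁ = 1/p₁ = 1/0.01140″ = 87.719 pc; d₂ = 1/p₂ = 1/0.04500″ = 22.222 pc.
M₁ = m₁ − 5 log₁₀ d₁ + 5 = 8.96 − 9.7155 + 5 = 4.2445.
M₂ = 6.13 − 6.7339 + 5 = 4.3961.
L₁/L₂ = 10^(0.4(M₂ − M₁)) = 10^(0.4 × 0.1516) = 10^0.06064 = 1.1498.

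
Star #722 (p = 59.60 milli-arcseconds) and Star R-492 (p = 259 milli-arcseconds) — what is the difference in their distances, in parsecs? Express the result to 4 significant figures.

d_A = 1/0.05960″ = 16.779 pc; d_B = 1/0.2590″ = 3.861 pc.
|d_B − d_A| = |3.861 − 16.779| = 12.918 pc.

12.92 pc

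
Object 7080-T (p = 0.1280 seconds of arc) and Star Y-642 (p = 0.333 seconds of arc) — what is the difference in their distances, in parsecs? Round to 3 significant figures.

d_A = 1/0.1280″ = 7.8125 pc; d_B = 1/0.3330″ = 3.003 pc.
|d_B − d_A| = |3.003 − 7.8125| = 4.8095 pc.

4.81 pc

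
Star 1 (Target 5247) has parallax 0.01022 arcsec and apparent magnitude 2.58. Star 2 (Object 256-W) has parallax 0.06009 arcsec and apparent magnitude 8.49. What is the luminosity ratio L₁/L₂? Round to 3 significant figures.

d₁ = 1/p₁ = 1/0.01022″ = 97.847 pc; d₂ = 1/p₂ = 1/0.06009″ = 16.642 pc.
M₁ = m₁ − 5 log₁₀ d₁ + 5 = 2.58 − 9.9527 + 5 = -2.3727.
M₂ = 8.49 − 6.1060 + 5 = 7.3840.
L₁/L₂ = 10^(0.4(M₂ − M₁)) = 10^(0.4 × 9.7567) = 10^3.90268 = 7992.5.

L₁/L₂ = 7990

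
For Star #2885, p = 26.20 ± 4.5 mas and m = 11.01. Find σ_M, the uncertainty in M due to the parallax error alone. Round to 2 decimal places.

M = m − 5 log₁₀ d + 5 = m + 5 log₁₀ p + 5, so ∂M/∂p = 5/(p ln 10).
σ_M = (5/ln 10) · (σ_p/p) = 2.1715 × 4.5/26.20 = 2.1715 × 0.17176 = 0.37298.

σ_M = 0.37 mag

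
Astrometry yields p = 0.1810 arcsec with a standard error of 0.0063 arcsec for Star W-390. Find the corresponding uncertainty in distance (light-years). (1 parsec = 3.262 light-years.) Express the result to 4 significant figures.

0.6273 ly

d = 1/p, so σ_d = σ_p / p².
σ_d = 0.00630 / (0.1810)² = 0.00630 / 0.032761 = 0.1923 pc = 0.1923 × 3.262 ly = 0.62728 ly.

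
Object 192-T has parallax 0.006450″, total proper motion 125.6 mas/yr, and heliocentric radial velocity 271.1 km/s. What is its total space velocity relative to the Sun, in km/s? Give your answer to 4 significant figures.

286.4 km/s

d = 1/p = 1/0.006450″ = 155.04 pc.
μ = 125.6 mas/yr = 0.1256 ″/yr.
v_t = 4.740 μ d = 4.740 × 0.1256 × 155.04 = 92.302 km/s.
v = √(v_r² + v_t²) = √(271.1² + 92.302²) = √82014.9 = 286.38 km/s.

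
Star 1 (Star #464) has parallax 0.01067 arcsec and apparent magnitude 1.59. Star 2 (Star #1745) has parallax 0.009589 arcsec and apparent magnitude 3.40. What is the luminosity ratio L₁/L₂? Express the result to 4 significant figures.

L₁/L₂ = 4.278

d₁ = 1/p₁ = 1/0.01067″ = 93.721 pc; d₂ = 1/p₂ = 1/0.009589″ = 104.29 pc.
M₁ = m₁ − 5 log₁₀ d₁ + 5 = 1.59 − 9.8592 + 5 = -3.2692.
M₂ = 3.40 − 10.0912 + 5 = -1.6912.
L₁/L₂ = 10^(0.4(M₂ − M₁)) = 10^(0.4 × 1.5780) = 10^0.63120 = 4.2776.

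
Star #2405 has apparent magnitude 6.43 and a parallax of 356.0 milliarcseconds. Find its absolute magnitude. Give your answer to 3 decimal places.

d = 1/p = 1/0.3560″ = 2.809 pc.
m − M = 5 log₁₀(2.809) − 5 = 2.2428 − 5 = -2.7572.
M = m − (m − M) = 6.43 − (-2.7572) = 9.187.

M = 9.187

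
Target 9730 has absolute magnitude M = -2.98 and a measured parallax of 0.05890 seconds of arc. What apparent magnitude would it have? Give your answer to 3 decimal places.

d = 1/p = 1/0.05890″ = 16.978 pc.
m − M = 5 log₁₀ d − 5 = 5 log₁₀(16.978) − 5 = 6.1494 − 5 = 1.1494.
m = M + (m − M) = -2.98 + 1.1494 = -1.831.

m = -1.831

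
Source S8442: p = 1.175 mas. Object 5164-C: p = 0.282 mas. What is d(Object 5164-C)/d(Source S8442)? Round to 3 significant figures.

Since d = 1/p, d_B/d_A = p_A/p_B.
= 1.175 / 0.282 = 4.1667.

4.17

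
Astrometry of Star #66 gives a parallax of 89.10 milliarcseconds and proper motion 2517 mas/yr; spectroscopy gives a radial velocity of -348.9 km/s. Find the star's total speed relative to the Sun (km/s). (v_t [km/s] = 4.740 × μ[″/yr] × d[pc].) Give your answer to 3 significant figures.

374 km/s

d = 1/p = 1/0.08910″ = 11.223 pc.
μ = 2517 mas/yr = 2.517 ″/yr.
v_t = 4.740 μ d = 4.740 × 2.517 × 11.223 = 133.9 km/s.
v = √(v_r² + v_t²) = √((-348.9)² + 133.9²) = √139660 = 373.71 km/s.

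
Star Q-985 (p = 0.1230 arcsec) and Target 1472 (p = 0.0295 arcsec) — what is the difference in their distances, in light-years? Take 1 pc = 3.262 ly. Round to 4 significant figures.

84.06 ly

d_A = 1/0.1230″ = 8.1301 pc; d_B = 1/0.02950″ = 33.898 pc.
|d_B − d_A| = |33.898 − 8.1301| = 25.768 pc = 25.768 × 3.262 ly = 84.055 ly.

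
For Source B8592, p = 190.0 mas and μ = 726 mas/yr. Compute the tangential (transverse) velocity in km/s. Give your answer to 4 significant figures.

18.11 km/s

d = 1/p = 1/0.1900″ = 5.2632 pc.
μ = 726 mas/yr = 0.726 ″/yr.
v_t = 4.74 × μ × d = 4.74 × 0.726 × 5.2632 = 18.112 km/s.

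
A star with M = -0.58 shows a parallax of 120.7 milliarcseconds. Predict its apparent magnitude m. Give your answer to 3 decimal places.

d = 1/p = 1/0.1207″ = 8.285 pc.
m − M = 5 log₁₀ d − 5 = 5 log₁₀(8.285) − 5 = 4.5915 − 5 = -0.4085.
m = M + (m − M) = -0.58 + (-0.4085) = -0.989.

m = -0.989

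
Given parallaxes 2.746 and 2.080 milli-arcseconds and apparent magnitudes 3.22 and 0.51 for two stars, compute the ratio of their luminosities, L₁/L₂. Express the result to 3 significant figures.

L₁/L₂ = 0.0473

d₁ = 1/p₁ = 1/0.002746″ = 364.17 pc; d₂ = 1/p₂ = 1/0.002080″ = 480.77 pc.
M₁ = m₁ − 5 log₁₀ d₁ + 5 = 3.22 − 12.8065 + 5 = -4.5865.
M₂ = 0.51 − 13.4097 + 5 = -7.8997.
L₁/L₂ = 10^(0.4(M₂ − M₁)) = 10^(0.4 × (-3.3132)) = 10^(-1.32528) = 0.047285.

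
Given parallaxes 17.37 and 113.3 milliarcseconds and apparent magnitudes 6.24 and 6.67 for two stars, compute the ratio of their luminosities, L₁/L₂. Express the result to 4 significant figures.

d₁ = 1/p₁ = 1/0.01737″ = 57.571 pc; d₂ = 1/p₂ = 1/0.1133″ = 8.8261 pc.
M₁ = m₁ − 5 log₁₀ d₁ + 5 = 6.24 − 8.8010 + 5 = 2.4390.
M₂ = 6.67 − 4.7288 + 5 = 6.9412.
L₁/L₂ = 10^(0.4(M₂ − M₁)) = 10^(0.4 × 4.5022) = 10^1.80088 = 63.224.

L₁/L₂ = 63.22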